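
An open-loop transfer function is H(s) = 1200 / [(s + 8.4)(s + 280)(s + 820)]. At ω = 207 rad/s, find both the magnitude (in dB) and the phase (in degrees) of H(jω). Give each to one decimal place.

|H| = -94.1 dB, ∠H = -138.3°

|j207 + 8.4| = √(207² + 8.4²) = 207.2
|j207 + 280| = √(207² + 280²) = 348.2
|j207 + 820| = √(207² + 820²) = 845.7
|H(j207)| = 1200 / (207.2 × 348.2 × 845.7) = 1.9669e-05
20 log₁₀(1.9669e-05) = -94.12 dB
∠(j207 + 8.4) = arctan(207/8.4) = 87.68°
∠(j207 + 280) = arctan(207/280) = 36.47°
∠(j207 + 820) = arctan(207/820) = 14.17°
∠H(j207) = − (87.68° + 36.47° + 14.17°) = -138.32°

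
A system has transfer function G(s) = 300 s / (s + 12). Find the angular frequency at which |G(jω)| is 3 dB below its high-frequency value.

12 rad s⁻¹

For a single-pole high-pass, the −3 dB point is at the pole: ω = 12 rad s⁻¹.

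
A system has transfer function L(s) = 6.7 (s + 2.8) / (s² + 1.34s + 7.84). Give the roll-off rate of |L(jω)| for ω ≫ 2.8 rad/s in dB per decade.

With 1 zero and 2 poles, the high-frequency asymptotic slope is 20 × (1 − 2) = -20 dB/decade.

-20 dB/decade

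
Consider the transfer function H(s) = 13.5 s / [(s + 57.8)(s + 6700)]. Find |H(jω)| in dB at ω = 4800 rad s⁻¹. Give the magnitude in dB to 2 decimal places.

|j4800| = 4800
|j4800 + 57.8| = √(4800² + 57.8²) = 4800
|j4800 + 6700| = √(4800² + 6700²) = 8242
|H(j4800)| = 13.5 × 4800 / (4800 × 8242) = 0.0016378
20 log₁₀(0.0016378) = -55.715 dB

-55.71 dB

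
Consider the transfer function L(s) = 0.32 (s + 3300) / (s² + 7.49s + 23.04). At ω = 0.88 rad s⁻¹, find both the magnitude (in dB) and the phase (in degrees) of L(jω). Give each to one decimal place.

|j0.88 + 3300| = √(0.88² + 3300²) = 3300
|(j0.88)² + 7.49(j0.88) + 23.04| = |22.266 + j6.5912| = 23.22
|L(j0.88)| = 0.32 × 3300 / 23.22 = 45.477
20 log₁₀(45.477) = 33.16 dB
∠(j0.88 + 3300) = arctan(0.88/3300) = 0.02°
∠[(j0.88)² + 7.49(j0.88) + 23.04] = ∠[22.266 + j6.5912] = 16.49°
∠L(j0.88) = 0.02° − 16.49° = -16.47°

|L| = 33.2 dB, ∠L = -16.5°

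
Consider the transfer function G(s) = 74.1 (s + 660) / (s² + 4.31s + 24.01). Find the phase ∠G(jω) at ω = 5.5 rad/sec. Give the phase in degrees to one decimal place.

∠(j5.5 + 660) = arctan(5.5/660) = 0.48°
∠[(j5.5)² + 4.31(j5.5) + 24.01] = ∠[-6.24 + j23.705] = 104.75°
∠G(j5.5) = 0.48° − 104.75° = -104.27°

-104.3°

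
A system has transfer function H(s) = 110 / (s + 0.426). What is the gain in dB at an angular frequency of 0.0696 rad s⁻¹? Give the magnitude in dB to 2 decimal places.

48.13 dB

|j0.0696 + 0.426| = √(0.0696² + 0.426²) = 0.4316
|H(j0.0696)| = 110 / 0.4316 = 254.84
20 log₁₀(254.84) = 48.125 dB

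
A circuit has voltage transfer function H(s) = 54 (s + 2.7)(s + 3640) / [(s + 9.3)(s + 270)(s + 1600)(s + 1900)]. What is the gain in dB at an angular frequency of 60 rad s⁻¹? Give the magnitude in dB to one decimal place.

-72.7 dB

|j60 + 2.7| = √(60² + 2.7²) = 60.06
|j60 + 3640| = √(60² + 3640²) = 3640
|j60 + 9.3| = √(60² + 9.3²) = 60.72
|j60 + 270| = √(60² + 270²) = 276.6
|j60 + 1600| = √(60² + 1600²) = 1601
|j60 + 1900| = √(60² + 1900²) = 1901
|H(j60)| = 54 × 60.06 × 3640 / (60.72 × 276.6 × 1601 × 1901) = 0.000231
20 log₁₀(0.000231) = -72.73 dB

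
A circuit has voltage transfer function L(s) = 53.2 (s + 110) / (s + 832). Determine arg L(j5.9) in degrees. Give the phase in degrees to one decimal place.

2.7°

∠(j5.9 + 110) = arctan(5.9/110) = 3.07°
∠(j5.9 + 832) = arctan(5.9/832) = 0.41°
∠L(j5.9) = 3.07° − 0.41° = 2.66°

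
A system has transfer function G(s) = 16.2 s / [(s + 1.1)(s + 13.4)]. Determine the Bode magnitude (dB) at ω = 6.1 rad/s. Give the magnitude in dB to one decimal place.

0.7 dB

|j6.1| = 6.1
|j6.1 + 1.1| = √(6.1² + 1.1²) = 6.198
|j6.1 + 13.4| = √(6.1² + 13.4²) = 14.72
|G(j6.1)| = 16.2 × 6.1 / (6.198 × 14.72) = 1.0828
20 log₁₀(1.0828) = 0.69 dB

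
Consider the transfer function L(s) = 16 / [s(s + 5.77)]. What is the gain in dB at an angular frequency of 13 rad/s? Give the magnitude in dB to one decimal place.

-21.3 dB

|j13 + 5.77| = √(13² + 5.77²) = 14.22
|j13| = 13
|L(j13)| = 16 / (14.22 × 13) = 0.086534
20 log₁₀(0.086534) = -21.26 dB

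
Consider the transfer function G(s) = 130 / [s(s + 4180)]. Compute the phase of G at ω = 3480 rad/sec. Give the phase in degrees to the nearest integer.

∠(j3480 + 4180) = arctan(3480/4180) = 39.78°
∠(j3480) = 90.00°
∠G(j3480) = − (39.78° + 90.00°) = -129.78°

-130°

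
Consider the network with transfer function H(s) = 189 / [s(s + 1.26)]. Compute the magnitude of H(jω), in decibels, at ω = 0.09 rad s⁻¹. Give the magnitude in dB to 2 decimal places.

|j0.09 + 1.26| = √(0.09² + 1.26²) = 1.263
|j0.09| = 0.09
|H(j0.09)| = 189 / (1.263 × 0.09) = 1662.4
20 log₁₀(1662.4) = 64.415 dB

64.41 dB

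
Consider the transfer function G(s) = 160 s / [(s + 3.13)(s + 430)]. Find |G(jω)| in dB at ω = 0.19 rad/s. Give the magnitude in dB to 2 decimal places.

|j0.19| = 0.19
|j0.19 + 3.13| = √(0.19² + 3.13²) = 3.136
|j0.19 + 430| = √(0.19² + 430²) = 430
|G(j0.19)| = 160 × 0.19 / (3.136 × 430) = 0.022546
20 log₁₀(0.022546) = -32.939 dB

-32.94 dB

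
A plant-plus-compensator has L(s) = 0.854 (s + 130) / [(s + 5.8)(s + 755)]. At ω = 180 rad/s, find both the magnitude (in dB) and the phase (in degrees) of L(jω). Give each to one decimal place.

|j180 + 130| = √(180² + 130²) = 222
|j180 + 5.8| = √(180² + 5.8²) = 180.1
|j180 + 755| = √(180² + 755²) = 776.2
|L(j180)| = 0.854 × 222 / (180.1 × 776.2) = 0.0013565
20 log₁₀(0.0013565) = -57.35 dB
∠(j180 + 130) = arctan(180/130) = 54.16°
∠(j180 + 5.8) = arctan(180/5.8) = 88.15°
∠(j180 + 755) = arctan(180/755) = 13.41°
∠L(j180) = 54.16° − (88.15° + 13.41°) = -47.40°

|L| = -57.4 dB, ∠L = -47.4°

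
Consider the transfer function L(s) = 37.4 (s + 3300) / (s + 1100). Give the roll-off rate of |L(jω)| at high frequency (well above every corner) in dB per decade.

With 1 zero and 1 pole, the high-frequency asymptotic slope is 20 × (1 − 1) = 0 dB/decade.

0 dB/decade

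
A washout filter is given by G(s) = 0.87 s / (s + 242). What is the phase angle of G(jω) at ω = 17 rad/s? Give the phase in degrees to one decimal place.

86.0°

∠(j17) = 90.00°
∠(j17 + 242) = arctan(17/242) = 4.02°
∠G(j17) = 90.00° − 4.02° = 85.98°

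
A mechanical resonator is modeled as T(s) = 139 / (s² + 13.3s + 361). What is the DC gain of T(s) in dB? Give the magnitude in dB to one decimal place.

T(0) = 139 / 361 = 0.38504
20 log₁₀(0.38504) = -8.29 dB

-8.3 dB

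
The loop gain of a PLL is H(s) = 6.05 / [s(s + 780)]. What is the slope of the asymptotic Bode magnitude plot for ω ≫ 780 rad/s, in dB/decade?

With 0 zeros and 2 poles, the high-frequency asymptotic slope is 20 × (0 − 2) = -40 dB/decade.

-40 dB/decade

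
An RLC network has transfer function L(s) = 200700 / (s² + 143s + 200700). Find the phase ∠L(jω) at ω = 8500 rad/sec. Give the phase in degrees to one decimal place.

-179.0°

∠[(j8500)² + 143(j8500) + 200700] = ∠[-7.2049e+07 + j1.2155e+06] = 179.03°
∠L(j8500) = −179.03° = -179.03°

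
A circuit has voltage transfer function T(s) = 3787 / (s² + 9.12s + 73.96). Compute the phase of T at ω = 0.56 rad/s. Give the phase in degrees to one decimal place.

-4.0°

∠[(j0.56)² + 9.12(j0.56) + 73.96] = ∠[73.646 + j5.1072] = 3.97°
∠T(j0.56) = −3.97° = -3.97°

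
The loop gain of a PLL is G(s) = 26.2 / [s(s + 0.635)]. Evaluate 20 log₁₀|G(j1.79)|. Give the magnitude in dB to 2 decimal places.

17.74 dB

|j1.79 + 0.635| = √(1.79² + 0.635²) = 1.899
|j1.79| = 1.79
|G(j1.79)| = 26.2 / (1.899 × 1.79) = 7.7065
20 log₁₀(7.7065) = 17.737 dB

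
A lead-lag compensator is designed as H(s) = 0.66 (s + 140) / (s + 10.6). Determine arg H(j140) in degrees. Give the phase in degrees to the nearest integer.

∠(j140 + 140) = arctan(140/140) = 45.00°
∠(j140 + 10.6) = arctan(140/10.6) = 85.67°
∠H(j140) = 45.00° − 85.67° = -40.67°

-41°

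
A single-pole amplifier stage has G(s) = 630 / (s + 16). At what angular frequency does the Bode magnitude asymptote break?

The single real pole at s = −16 gives a corner at ω = 16 rad/sec.

16 rad/sec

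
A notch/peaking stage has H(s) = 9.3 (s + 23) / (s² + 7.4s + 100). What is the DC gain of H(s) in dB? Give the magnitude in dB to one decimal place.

6.6 dB

H(0) = 9.3 × 23 / 100 = 2.139
20 log₁₀(2.139) = 6.60 dB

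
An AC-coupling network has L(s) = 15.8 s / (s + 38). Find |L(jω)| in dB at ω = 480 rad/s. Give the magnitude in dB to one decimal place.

|j480| = 480
|j480 + 38| = √(480² + 38²) = 481.5
|L(j480)| = 15.8 × 480 / 481.5 = 15.751
20 log₁₀(15.751) = 23.95 dB

23.9 dB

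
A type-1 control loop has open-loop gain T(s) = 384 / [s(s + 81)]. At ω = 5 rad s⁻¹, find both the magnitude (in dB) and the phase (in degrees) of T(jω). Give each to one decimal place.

|j5 + 81| = √(5² + 81²) = 81.15
|j5| = 5
|T(j5)| = 384 / (81.15 × 5) = 0.94635
20 log₁₀(0.94635) = -0.48 dB
∠(j5 + 81) = arctan(5/81) = 3.53°
∠(j5) = 90.00°
∠T(j5) = − (3.53° + 90.00°) = -93.53°

|T| = -0.5 dB, ∠T = -93.5°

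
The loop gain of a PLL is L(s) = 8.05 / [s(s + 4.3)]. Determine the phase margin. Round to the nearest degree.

68°

Gain crossover: |L(jω)| = 1 at ω ≈ 1.74 rad/s.
∠L(j1.74) = −90° − arctan(1.74/4.3) ≈ -111.98°
PM = 180° + (-111.98°) = 68.02°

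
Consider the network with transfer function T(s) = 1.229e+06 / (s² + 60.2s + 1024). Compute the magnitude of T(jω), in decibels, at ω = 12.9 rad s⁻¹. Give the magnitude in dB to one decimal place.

60.5 dB

|(j12.9)² + 60.2(j12.9) + 1024| = |857.59 + j776.58| = 1157
|T(j12.9)| = 1.229e+06 / 1157 = 1062.3
20 log₁₀(1062.3) = 60.52 dB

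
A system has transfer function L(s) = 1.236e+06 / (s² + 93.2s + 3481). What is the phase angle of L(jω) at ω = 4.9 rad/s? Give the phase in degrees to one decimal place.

-7.5°

∠[(j4.9)² + 93.2(j4.9) + 3481] = ∠[3457 + j456.68] = 7.53°
∠L(j4.9) = −7.53° = -7.53°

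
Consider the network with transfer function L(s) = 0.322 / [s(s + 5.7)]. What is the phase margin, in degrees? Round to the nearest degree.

Gain crossover: |L(jω)| = 1 at ω ≈ 0.0565 rad/s.
∠L(j0.0565) = −90° − arctan(0.0565/5.7) ≈ -90.57°
PM = 180° + (-90.57°) = 89.43°

89°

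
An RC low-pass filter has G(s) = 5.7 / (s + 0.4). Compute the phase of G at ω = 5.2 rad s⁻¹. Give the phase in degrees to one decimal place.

∠(j5.2 + 0.4) = arctan(5.2/0.4) = 85.60°
∠G(j5.2) = −85.60° = -85.60°

-85.6 deg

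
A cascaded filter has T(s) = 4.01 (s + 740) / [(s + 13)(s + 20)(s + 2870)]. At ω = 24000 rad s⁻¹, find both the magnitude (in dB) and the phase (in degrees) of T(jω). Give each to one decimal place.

|j24000 + 740| = √(24000² + 740²) = 2.401e+04
|j24000 + 13| = √(24000² + 13²) = 2.4e+04
|j24000 + 20| = √(24000² + 20²) = 2.4e+04
|j24000 + 2870| = √(24000² + 2870²) = 2.417e+04
|T(j24000)| = 4.01 × 2.401e+04 / (2.4e+04 × 2.4e+04 × 2.417e+04) = 6.9158e-09
20 log₁₀(6.9158e-09) = -163.20 dB
∠(j24000 + 740) = arctan(24000/740) = 88.23°
∠(j24000 + 13) = arctan(24000/13) = 89.97°
∠(j24000 + 20) = arctan(24000/20) = 89.95°
∠(j24000 + 2870) = arctan(24000/2870) = 83.18°
∠T(j24000) = 88.23° − (89.97° + 89.95° + 83.18°) = -174.87°

|T| = -163.2 dB, ∠T = -174.9°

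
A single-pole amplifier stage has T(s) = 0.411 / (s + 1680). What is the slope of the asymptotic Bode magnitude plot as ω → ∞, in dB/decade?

-20 dB/decade

With 0 zeros and 1 pole, the high-frequency asymptotic slope is 20 × (0 − 1) = -20 dB/decade.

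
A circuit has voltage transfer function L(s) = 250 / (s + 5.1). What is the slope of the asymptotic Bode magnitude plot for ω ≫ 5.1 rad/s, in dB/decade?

-20 dB/decade

With 0 zeros and 1 pole, the high-frequency asymptotic slope is 20 × (0 − 1) = -20 dB/decade.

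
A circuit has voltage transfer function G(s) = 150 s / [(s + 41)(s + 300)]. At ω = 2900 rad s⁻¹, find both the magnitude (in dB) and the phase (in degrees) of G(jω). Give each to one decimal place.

|G| = -25.8 dB, ∠G = -83.3°

|j2900| = 2900
|j2900 + 41| = √(2900² + 41²) = 2900
|j2900 + 300| = √(2900² + 300²) = 2915
|G(j2900)| = 150 × 2900 / (2900 × 2915) = 0.051444
20 log₁₀(0.051444) = -25.77 dB
∠(j2900) = 90.00°
∠(j2900 + 41) = arctan(2900/41) = 89.19°
∠(j2900 + 300) = arctan(2900/300) = 84.09°
∠G(j2900) = 90.00° − (89.19° + 84.09°) = -83.28°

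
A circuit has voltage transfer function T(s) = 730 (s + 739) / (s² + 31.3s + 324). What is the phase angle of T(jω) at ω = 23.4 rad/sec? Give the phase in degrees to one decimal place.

-105.2°

∠(j23.4 + 739) = arctan(23.4/739) = 1.81°
∠[(j23.4)² + 31.3(j23.4) + 324] = ∠[-223.56 + j732.42] = 106.97°
∠T(j23.4) = 1.81° − 106.97° = -105.16°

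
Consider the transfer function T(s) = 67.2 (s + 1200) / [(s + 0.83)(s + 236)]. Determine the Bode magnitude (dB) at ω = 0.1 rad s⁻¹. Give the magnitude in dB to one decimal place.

|j0.1 + 1200| = √(0.1² + 1200²) = 1200
|j0.1 + 0.83| = √(0.1² + 0.83²) = 0.836
|j0.1 + 236| = √(0.1² + 236²) = 236
|T(j0.1)| = 67.2 × 1200 / (0.836 × 236) = 408.72
20 log₁₀(408.72) = 52.23 dB

52.2 dB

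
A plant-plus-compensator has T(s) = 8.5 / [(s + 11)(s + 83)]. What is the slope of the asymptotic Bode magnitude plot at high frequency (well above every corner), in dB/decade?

-40 dB/decade

With 0 zeros and 2 poles, the high-frequency asymptotic slope is 20 × (0 − 2) = -40 dB/decade.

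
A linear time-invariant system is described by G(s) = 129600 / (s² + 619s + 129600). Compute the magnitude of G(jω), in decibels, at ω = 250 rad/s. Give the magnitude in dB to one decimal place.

|(j250)² + 619(j250) + 129600| = |67100 + j1.5475e+05| = 1.687e+05
|G(j250)| = 129600 / 1.687e+05 = 0.76836
20 log₁₀(0.76836) = -2.29 dB

-2.3 dB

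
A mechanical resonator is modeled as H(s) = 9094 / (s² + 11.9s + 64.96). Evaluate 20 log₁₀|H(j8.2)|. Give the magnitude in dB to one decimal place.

|(j8.2)² + 11.9(j8.2) + 64.96| = |-2.28 + j97.58| = 97.61
|H(j8.2)| = 9094 / 97.61 = 93.17
20 log₁₀(93.17) = 39.39 dB

39.4 dB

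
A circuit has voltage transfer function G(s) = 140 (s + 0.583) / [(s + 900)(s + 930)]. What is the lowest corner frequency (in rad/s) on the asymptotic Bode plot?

Break frequencies occur at each pole and zero magnitude: 0.583 rad/s, 900 rad/s, 930 rad/s.
The lowest is 0.583 rad/s.

0.583 rad/s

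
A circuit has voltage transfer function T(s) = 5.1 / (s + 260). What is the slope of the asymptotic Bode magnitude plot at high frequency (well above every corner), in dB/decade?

-20 dB/decade

With 0 zeros and 1 pole, the high-frequency asymptotic slope is 20 × (0 − 1) = -20 dB/decade.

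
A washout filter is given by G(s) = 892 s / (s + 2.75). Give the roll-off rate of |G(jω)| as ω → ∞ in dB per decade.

0 dB/decade

With 1 zero and 1 pole, the high-frequency asymptotic slope is 20 × (1 − 1) = 0 dB/decade.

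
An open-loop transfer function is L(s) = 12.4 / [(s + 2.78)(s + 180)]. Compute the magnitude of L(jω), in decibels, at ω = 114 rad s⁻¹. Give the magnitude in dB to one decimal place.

|j114 + 2.78| = √(114² + 2.78²) = 114
|j114 + 180| = √(114² + 180²) = 213.1
|L(j114)| = 12.4 / (114 × 213.1) = 0.00051036
20 log₁₀(0.00051036) = -65.84 dB

-65.8 dB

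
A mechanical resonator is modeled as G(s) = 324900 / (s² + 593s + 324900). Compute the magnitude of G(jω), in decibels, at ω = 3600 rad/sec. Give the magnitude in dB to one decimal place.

-31.9 dB

|(j3600)² + 593(j3600) + 324900| = |-1.2635e+07 + j2.1348e+06| = 1.281e+07
|G(j3600)| = 324900 / 1.281e+07 = 0.025355
20 log₁₀(0.025355) = -31.92 dB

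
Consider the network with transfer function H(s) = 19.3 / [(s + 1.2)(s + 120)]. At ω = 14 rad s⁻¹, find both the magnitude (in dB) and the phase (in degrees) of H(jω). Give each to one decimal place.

|H| = -38.9 dB, ∠H = -91.8°

|j14 + 1.2| = √(14² + 1.2²) = 14.05
|j14 + 120| = √(14² + 120²) = 120.8
|H(j14)| = 19.3 / (14.05 × 120.8) = 0.011369
20 log₁₀(0.011369) = -38.89 dB
∠(j14 + 1.2) = arctan(14/1.2) = 85.10°
∠(j14 + 120) = arctan(14/120) = 6.65°
∠H(j14) = − (85.10° + 6.65°) = -91.76°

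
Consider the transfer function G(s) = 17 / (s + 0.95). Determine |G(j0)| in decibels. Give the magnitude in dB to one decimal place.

G(0) = 17 / 0.95 = 17.895
20 log₁₀(17.895) = 25.05 dB

25.1 dB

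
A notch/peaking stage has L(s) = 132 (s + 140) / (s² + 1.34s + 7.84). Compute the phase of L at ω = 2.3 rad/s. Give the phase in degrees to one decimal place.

∠(j2.3 + 140) = arctan(2.3/140) = 0.94°
∠[(j2.3)² + 1.34(j2.3) + 7.84] = ∠[2.55 + j3.082] = 50.40°
∠L(j2.3) = 0.94° − 50.40° = -49.45°

-49.5 deg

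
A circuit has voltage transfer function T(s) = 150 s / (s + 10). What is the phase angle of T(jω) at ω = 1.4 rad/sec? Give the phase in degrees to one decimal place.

82.0 deg

∠(j1.4) = 90.00°
∠(j1.4 + 10) = arctan(1.4/10) = 7.97°
∠T(j1.4) = 90.00° − 7.97° = 82.03°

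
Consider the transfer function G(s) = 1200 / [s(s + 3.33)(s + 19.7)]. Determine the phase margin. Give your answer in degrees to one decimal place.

Gain crossover: |G(jω)| = 1 at ω ≈ 7.21 rad/sec.
∠G(j7.21) = −90° − arctan(7.21/3.33) − arctan(7.21/19.7) ≈ -175.29°
PM = 180° + (-175.29°) = 4.71°

4.7°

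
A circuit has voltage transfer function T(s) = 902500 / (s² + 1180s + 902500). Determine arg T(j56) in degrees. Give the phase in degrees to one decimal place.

∠[(j56)² + 1180(j56) + 902500] = ∠[8.9936e+05 + j66080] = 4.20°
∠T(j56) = −4.20° = -4.20°

-4.2°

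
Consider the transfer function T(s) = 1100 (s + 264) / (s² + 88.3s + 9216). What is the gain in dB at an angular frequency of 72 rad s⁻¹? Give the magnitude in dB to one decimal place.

32.0 dB

|j72 + 264| = √(72² + 264²) = 273.6
|(j72)² + 88.3(j72) + 9216| = |4032 + j6357.6| = 7528
|T(j72)| = 1100 × 273.6 / 7528 = 39.983
20 log₁₀(39.983) = 32.04 dB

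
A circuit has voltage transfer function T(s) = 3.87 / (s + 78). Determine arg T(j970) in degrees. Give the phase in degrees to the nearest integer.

-85°

∠(j970 + 78) = arctan(970/78) = 85.40°
∠T(j970) = −85.40° = -85.40°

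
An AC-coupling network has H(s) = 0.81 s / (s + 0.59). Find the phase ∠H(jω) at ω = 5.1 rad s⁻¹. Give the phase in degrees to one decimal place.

∠(j5.1) = 90.00°
∠(j5.1 + 0.59) = arctan(5.1/0.59) = 83.40°
∠H(j5.1) = 90.00° − 83.40° = 6.60°

6.6°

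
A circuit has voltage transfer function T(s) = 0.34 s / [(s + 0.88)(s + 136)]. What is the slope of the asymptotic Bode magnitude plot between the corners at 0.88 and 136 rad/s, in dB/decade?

0 dB/decade

In this band the factors already past their corner are: 1 differentiator zero, pole at 0.88; net slope = 0 dB/decade.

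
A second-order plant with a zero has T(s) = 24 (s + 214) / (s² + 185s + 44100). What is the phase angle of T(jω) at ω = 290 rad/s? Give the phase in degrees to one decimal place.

-73.1°

∠(j290 + 214) = arctan(290/214) = 53.58°
∠[(j290)² + 185(j290) + 44100] = ∠[-40000 + j53650] = 126.71°
∠T(j290) = 53.58° − 126.71° = -73.13°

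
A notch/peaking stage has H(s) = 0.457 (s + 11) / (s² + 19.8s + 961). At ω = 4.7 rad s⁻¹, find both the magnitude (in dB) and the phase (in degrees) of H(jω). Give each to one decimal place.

|j4.7 + 11| = √(4.7² + 11²) = 11.96
|(j4.7)² + 19.8(j4.7) + 961| = |938.91 + j93.06| = 943.5
|H(j4.7)| = 0.457 × 11.96 / 943.5 = 0.0057939
20 log₁₀(0.0057939) = -44.74 dB
∠(j4.7 + 11) = arctan(4.7/11) = 23.14°
∠[(j4.7)² + 19.8(j4.7) + 961] = ∠[938.91 + j93.06] = 5.66°
∠H(j4.7) = 23.14° − 5.66° = 17.48°

|H| = -44.7 dB, ∠H = 17.5°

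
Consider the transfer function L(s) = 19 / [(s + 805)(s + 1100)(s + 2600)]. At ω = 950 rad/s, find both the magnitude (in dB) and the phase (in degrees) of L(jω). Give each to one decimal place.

|j950 + 805| = √(950² + 805²) = 1245
|j950 + 1100| = √(950² + 1100²) = 1453
|j950 + 2600| = √(950² + 2600²) = 2768
|L(j950)| = 19 / (1245 × 1453 × 2768) = 3.7925e-09
20 log₁₀(3.7925e-09) = -168.42 dB
∠(j950 + 805) = arctan(950/805) = 49.72°
∠(j950 + 1100) = arctan(950/1100) = 40.82°
∠(j950 + 2600) = arctan(950/2600) = 20.07°
∠L(j950) = − (49.72° + 40.82° + 20.07°) = -110.61°

|L| = -168.4 dB, ∠L = -110.6°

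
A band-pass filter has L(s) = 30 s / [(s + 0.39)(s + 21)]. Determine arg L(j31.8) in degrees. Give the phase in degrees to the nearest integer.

-56°

∠(j31.8) = 90.00°
∠(j31.8 + 0.39) = arctan(31.8/0.39) = 89.30°
∠(j31.8 + 21) = arctan(31.8/21) = 56.56°
∠L(j31.8) = 90.00° − (89.30° + 56.56°) = -55.86°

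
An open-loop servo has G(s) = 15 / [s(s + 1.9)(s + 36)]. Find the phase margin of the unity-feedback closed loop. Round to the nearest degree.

83°

Gain crossover: |G(jω)| = 1 at ω ≈ 0.218 rad/sec.
∠G(j0.218) = −90° − arctan(0.218/1.9) − arctan(0.218/36) ≈ -96.89°
PM = 180° + (-96.89°) = 83.11°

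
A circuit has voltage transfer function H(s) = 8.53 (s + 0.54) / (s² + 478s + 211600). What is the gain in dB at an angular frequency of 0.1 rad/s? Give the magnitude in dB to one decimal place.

-93.1 dB

|j0.1 + 0.54| = √(0.1² + 0.54²) = 0.5492
|(j0.1)² + 478(j0.1) + 211600| = |2.116e+05 + j47.8| = 2.116e+05
|H(j0.1)| = 8.53 × 0.5492 / 2.116e+05 = 2.2139e-05
20 log₁₀(2.2139e-05) = -93.10 dB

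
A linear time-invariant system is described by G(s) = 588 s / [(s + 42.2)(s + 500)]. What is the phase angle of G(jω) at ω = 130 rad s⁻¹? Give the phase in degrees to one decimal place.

∠(j130) = 90.00°
∠(j130 + 42.2) = arctan(130/42.2) = 72.02°
∠(j130 + 500) = arctan(130/500) = 14.57°
∠G(j130) = 90.00° − (72.02° + 14.57°) = 3.41°

3.4°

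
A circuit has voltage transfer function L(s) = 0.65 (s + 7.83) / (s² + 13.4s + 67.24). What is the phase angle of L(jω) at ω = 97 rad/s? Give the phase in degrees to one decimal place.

∠(j97 + 7.83) = arctan(97/7.83) = 85.38°
∠[(j97)² + 13.4(j97) + 67.24] = ∠[-9341.8 + j1299.8] = 172.08°
∠L(j97) = 85.38° − 172.08° = -86.69°

-86.7°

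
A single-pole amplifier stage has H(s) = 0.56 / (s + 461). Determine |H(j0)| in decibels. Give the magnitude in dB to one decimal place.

-58.3 dB

H(0) = 0.56 / 461 = 0.0012148
20 log₁₀(0.0012148) = -58.31 dB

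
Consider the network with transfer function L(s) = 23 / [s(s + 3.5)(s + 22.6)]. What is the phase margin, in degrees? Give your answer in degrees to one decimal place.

Gain crossover: |L(jω)| = 1 at ω ≈ 0.29 rad/s.
∠L(j0.29) = −90° − arctan(0.29/3.5) − arctan(0.29/22.6) ≈ -95.47°
PM = 180° + (-95.47°) = 84.53°

84.5°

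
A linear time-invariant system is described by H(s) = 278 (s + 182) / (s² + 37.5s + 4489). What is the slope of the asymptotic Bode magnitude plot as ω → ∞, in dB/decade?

With 1 zero and 2 poles, the high-frequency asymptotic slope is 20 × (1 − 2) = -20 dB/decade.

-20 dB/decade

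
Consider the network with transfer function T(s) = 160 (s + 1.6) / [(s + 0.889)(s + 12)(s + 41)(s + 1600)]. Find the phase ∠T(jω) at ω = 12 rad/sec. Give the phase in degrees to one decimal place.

∠(j12 + 1.6) = arctan(12/1.6) = 82.41°
∠(j12 + 0.889) = arctan(12/0.889) = 85.76°
∠(j12 + 12) = arctan(12/12) = 45.00°
∠(j12 + 41) = arctan(12/41) = 16.31°
∠(j12 + 1600) = arctan(12/1600) = 0.43°
∠T(j12) = 82.41° − (85.76° + 45.00° + 16.31° + 0.43°) = -65.10°

-65.1°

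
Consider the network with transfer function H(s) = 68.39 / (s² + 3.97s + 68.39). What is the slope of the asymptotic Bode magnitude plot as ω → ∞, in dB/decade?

With 0 zeros and 2 poles, the high-frequency asymptotic slope is 20 × (0 − 2) = -40 dB/decade.

-40 dB/decade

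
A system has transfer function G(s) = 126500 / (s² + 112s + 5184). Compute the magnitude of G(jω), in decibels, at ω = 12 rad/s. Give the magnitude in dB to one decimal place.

|(j12)² + 112(j12) + 5184| = |5040 + j1344| = 5216
|G(j12)| = 126500 / 5216 = 24.252
20 log₁₀(24.252) = 27.69 dB

27.7 dB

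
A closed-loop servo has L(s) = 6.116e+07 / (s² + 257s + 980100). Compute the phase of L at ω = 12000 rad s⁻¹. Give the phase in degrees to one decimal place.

∠[(j12000)² + 257(j12000) + 980100] = ∠[-1.4302e+08 + j3.084e+06] = 178.76°
∠L(j12000) = −178.76° = -178.76°

-178.8°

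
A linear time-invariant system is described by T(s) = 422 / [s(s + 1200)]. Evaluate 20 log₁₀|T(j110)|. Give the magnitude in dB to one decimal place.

-49.9 dB

|j110 + 1200| = √(110² + 1200²) = 1205
|j110| = 110
|T(j110)| = 422 / (1205 × 110) = 0.0031836
20 log₁₀(0.0031836) = -49.94 dB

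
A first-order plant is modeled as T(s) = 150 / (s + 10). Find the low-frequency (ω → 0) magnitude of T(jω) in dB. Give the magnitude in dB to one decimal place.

23.5 dB

T(0) = 150 / 10 = 15
20 log₁₀(15) = 23.52 dB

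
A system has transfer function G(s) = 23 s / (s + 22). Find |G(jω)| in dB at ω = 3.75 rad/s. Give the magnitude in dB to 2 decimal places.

|j3.75| = 3.75
|j3.75 + 22| = √(3.75² + 22²) = 22.32
|G(j3.75)| = 23 × 3.75 / 22.32 = 3.8647
20 log₁₀(3.8647) = 11.742 dB

11.74 dB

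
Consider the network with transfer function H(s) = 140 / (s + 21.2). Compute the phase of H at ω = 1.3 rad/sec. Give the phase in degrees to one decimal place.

-3.5°

∠(j1.3 + 21.2) = arctan(1.3/21.2) = 3.51°
∠H(j1.3) = −3.51° = -3.51°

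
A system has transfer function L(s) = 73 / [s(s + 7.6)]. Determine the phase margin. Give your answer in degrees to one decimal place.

47.2°

Gain crossover: |L(jω)| = 1 at ω ≈ 7.04 rad/s.
∠L(j7.04) = −90° − arctan(7.04/7.6) ≈ -132.83°
PM = 180° + (-132.83°) = 47.17°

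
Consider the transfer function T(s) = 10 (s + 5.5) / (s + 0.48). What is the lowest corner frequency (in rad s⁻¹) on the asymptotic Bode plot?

Break frequencies occur at each pole and zero magnitude: 0.48 rad s⁻¹, 5.5 rad s⁻¹.
The lowest is 0.48 rad s⁻¹.

0.48 rad s⁻¹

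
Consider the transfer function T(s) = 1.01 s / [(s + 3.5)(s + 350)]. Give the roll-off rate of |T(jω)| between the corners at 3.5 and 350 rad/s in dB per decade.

In this band the factors already past their corner are: 1 differentiator zero, pole at 3.5; net slope = 0 dB/decade.

0 dB/decade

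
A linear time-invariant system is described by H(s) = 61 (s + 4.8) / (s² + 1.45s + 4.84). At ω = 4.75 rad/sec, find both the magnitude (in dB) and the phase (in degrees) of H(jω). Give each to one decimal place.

|H| = 26.7 dB, ∠H = -114.1°

|j4.75 + 4.8| = √(4.75² + 4.8²) = 6.753
|(j4.75)² + 1.45(j4.75) + 4.84| = |-17.723 + j6.8875| = 19.01
|H(j4.75)| = 61 × 6.753 / 19.01 = 21.665
20 log₁₀(21.665) = 26.72 dB
∠(j4.75 + 4.8) = arctan(4.75/4.8) = 44.70°
∠[(j4.75)² + 1.45(j4.75) + 4.84] = ∠[-17.723 + j6.8875] = 158.76°
∠H(j4.75) = 44.70° − 158.76° = -114.06°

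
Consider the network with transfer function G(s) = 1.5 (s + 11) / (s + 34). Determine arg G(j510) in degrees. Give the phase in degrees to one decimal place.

∠(j510 + 11) = arctan(510/11) = 88.76°
∠(j510 + 34) = arctan(510/34) = 86.19°
∠G(j510) = 88.76° − 86.19° = 2.58°

2.6°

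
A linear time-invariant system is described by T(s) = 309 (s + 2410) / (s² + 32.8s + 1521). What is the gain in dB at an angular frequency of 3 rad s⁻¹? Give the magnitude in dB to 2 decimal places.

|j3 + 2410| = √(3² + 2410²) = 2410
|(j3)² + 32.8(j3) + 1521| = |1512 + j98.4| = 1515
|T(j3)| = 309 × 2410 / 1515 = 491.48
20 log₁₀(491.48) = 53.830 dB

53.83 dB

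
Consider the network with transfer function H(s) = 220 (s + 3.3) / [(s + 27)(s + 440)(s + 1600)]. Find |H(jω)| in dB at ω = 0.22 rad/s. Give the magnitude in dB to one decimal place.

|j0.22 + 3.3| = √(0.22² + 3.3²) = 3.307
|j0.22 + 27| = √(0.22² + 27²) = 27
|j0.22 + 440| = √(0.22² + 440²) = 440
|j0.22 + 1600| = √(0.22² + 1600²) = 1600
|H(j0.22)| = 220 × 3.307 / (27 × 440 × 1600) = 3.8278e-05
20 log₁₀(3.8278e-05) = -88.34 dB

-88.3 dB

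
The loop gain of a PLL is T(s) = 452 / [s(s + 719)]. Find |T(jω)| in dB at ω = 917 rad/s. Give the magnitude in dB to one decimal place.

|j917 + 719| = √(917² + 719²) = 1165
|j917| = 917
|T(j917)| = 452 / (1165 × 917) = 0.000423
20 log₁₀(0.000423) = -67.47 dB

-67.5 dB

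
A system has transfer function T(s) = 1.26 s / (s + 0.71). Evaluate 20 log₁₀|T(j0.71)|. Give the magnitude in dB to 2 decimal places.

|j0.71| = 0.71
|j0.71 + 0.71| = √(0.71² + 0.71²) = 1.004
|T(j0.71)| = 1.26 × 0.71 / 1.004 = 0.89095
20 log₁₀(0.89095) = -1.003 dB

-1.00 dB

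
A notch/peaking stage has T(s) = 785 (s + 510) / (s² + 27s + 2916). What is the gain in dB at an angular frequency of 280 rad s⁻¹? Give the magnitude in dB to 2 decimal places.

15.59 dB

|j280 + 510| = √(280² + 510²) = 581.8
|(j280)² + 27(j280) + 2916| = |-75484 + j7560| = 7.586e+04
|T(j280)| = 785 × 581.8 / 7.586e+04 = 6.0204
20 log₁₀(6.0204) = 15.593 dB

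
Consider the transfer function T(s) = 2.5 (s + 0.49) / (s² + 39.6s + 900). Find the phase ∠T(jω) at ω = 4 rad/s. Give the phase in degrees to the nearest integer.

73 deg

∠(j4 + 0.49) = arctan(4/0.49) = 83.02°
∠[(j4)² + 39.6(j4) + 900] = ∠[884 + j158.4] = 10.16°
∠T(j4) = 83.02° − 10.16° = 72.86°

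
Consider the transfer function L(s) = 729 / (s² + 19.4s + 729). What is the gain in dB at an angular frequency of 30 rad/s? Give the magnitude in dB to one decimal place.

|(j30)² + 19.4(j30) + 729| = |-171 + j582| = 606.6
|L(j30)| = 729 / 606.6 = 1.2018
20 log₁₀(1.2018) = 1.60 dB

1.6 dB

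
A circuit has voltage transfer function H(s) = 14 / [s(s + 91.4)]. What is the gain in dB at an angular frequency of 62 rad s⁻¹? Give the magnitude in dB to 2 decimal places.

-53.79 dB

|j62 + 91.4| = √(62² + 91.4²) = 110.4
|j62| = 62
|H(j62)| = 14 / (110.4 × 62) = 0.0020445
20 log₁₀(0.0020445) = -53.788 dB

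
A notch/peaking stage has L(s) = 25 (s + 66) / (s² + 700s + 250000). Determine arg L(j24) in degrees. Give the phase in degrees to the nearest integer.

16 deg

∠(j24 + 66) = arctan(24/66) = 19.98°
∠[(j24)² + 700(j24) + 250000] = ∠[2.4942e+05 + j16800] = 3.85°
∠L(j24) = 19.98° − 3.85° = 16.13°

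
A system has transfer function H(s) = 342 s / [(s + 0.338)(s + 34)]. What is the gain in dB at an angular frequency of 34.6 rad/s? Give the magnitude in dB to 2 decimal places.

|j34.6| = 34.6
|j34.6 + 0.338| = √(34.6² + 0.338²) = 34.6
|j34.6 + 34| = √(34.6² + 34²) = 48.51
|H(j34.6)| = 342 × 34.6 / (34.6 × 48.51) = 7.0498
20 log₁₀(7.0498) = 16.964 dB

16.96 dB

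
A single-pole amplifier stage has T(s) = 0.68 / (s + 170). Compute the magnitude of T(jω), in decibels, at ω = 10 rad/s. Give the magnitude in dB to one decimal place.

-48.0 dB

|j10 + 170| = √(10² + 170²) = 170.3
|T(j10)| = 0.68 / 170.3 = 0.0039931
20 log₁₀(0.0039931) = -47.97 dB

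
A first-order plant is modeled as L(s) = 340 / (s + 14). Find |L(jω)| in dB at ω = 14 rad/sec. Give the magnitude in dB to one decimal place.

24.7 dB

|j14 + 14| = √(14² + 14²) = 19.8
|L(j14)| = 340 / 19.8 = 17.173
20 log₁₀(17.173) = 24.70 dB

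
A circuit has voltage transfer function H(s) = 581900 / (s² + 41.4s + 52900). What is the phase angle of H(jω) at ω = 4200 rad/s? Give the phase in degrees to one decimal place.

-179.4°

∠[(j4200)² + 41.4(j4200) + 52900] = ∠[-1.7587e+07 + j1.7388e+05] = 179.43°
∠H(j4200) = −179.43° = -179.43°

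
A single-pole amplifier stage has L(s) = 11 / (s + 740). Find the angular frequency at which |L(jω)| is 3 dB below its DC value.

For a single-pole low-pass, the −3 dB point is at the pole: ω = 740 rad/s.

740 rad/s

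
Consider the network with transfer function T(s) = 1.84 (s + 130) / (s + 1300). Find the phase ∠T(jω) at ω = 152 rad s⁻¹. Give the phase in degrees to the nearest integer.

43 deg

∠(j152 + 130) = arctan(152/130) = 49.46°
∠(j152 + 1300) = arctan(152/1300) = 6.67°
∠T(j152) = 49.46° − 6.67° = 42.79°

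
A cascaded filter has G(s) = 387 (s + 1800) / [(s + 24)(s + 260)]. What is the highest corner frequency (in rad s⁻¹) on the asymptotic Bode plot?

1800 rad s⁻¹

Break frequencies occur at each pole and zero magnitude: 24 rad s⁻¹, 260 rad s⁻¹, 1800 rad s⁻¹.
The highest is 1800 rad s⁻¹.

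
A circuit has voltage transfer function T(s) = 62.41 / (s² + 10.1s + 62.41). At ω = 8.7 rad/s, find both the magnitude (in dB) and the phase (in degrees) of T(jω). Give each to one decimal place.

|T| = -3.1 dB, ∠T = -98.6°

|(j8.7)² + 10.1(j8.7) + 62.41| = |-13.28 + j87.87| = 88.87
|T(j8.7)| = 62.41 / 88.87 = 0.70228
20 log₁₀(0.70228) = -3.07 dB
∠[(j8.7)² + 10.1(j8.7) + 62.41] = ∠[-13.28 + j87.87] = 98.59°
∠T(j8.7) = −98.59° = -98.59°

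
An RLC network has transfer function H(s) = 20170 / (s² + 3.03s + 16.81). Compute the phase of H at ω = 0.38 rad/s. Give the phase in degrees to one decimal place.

∠[(j0.38)² + 3.03(j0.38) + 16.81] = ∠[16.666 + j1.1514] = 3.95°
∠H(j0.38) = −3.95° = -3.95°

-4.0°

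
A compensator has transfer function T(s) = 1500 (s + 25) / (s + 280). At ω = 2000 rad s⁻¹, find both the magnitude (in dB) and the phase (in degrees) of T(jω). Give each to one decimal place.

|T| = 63.4 dB, ∠T = 7.3 deg

|j2000 + 25| = √(2000² + 25²) = 2000
|j2000 + 280| = √(2000² + 280²) = 2020
|T(j2000)| = 1500 × 2000 / 2020 = 1485.6
20 log₁₀(1485.6) = 63.44 dB
∠(j2000 + 25) = arctan(2000/25) = 89.28°
∠(j2000 + 280) = arctan(2000/280) = 82.03°
∠T(j2000) = 89.28° − 82.03° = 7.25°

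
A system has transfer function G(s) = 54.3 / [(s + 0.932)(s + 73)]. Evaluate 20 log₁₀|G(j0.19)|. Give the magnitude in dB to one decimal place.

|j0.19 + 0.932| = √(0.19² + 0.932²) = 0.9512
|j0.19 + 73| = √(0.19² + 73²) = 73
|G(j0.19)| = 54.3 / (0.9512 × 73) = 0.78202
20 log₁₀(0.78202) = -2.14 dB

-2.1 dB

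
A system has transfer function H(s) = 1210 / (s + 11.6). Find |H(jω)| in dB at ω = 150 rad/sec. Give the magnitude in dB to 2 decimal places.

|j150 + 11.6| = √(150² + 11.6²) = 150.4
|H(j150)| = 1210 / 150.4 = 8.0427
20 log₁₀(8.0427) = 18.108 dB

18.11 dB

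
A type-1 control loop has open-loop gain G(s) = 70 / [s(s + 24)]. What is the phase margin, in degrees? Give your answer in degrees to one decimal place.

83.1°

Gain crossover: |G(jω)| = 1 at ω ≈ 2.9 rad s⁻¹.
∠G(j2.9) = −90° − arctan(2.9/24) ≈ -96.88°
PM = 180° + (-96.88°) = 83.12°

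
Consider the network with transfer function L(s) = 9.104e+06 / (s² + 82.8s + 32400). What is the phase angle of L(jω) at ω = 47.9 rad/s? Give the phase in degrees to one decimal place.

-7.5 deg

∠[(j47.9)² + 82.8(j47.9) + 32400] = ∠[30106 + j3966.1] = 7.50°
∠L(j47.9) = −7.50° = -7.50°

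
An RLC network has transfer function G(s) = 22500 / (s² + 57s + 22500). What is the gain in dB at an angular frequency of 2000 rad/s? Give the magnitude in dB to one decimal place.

-45.0 dB

|(j2000)² + 57(j2000) + 22500| = |-3.9775e+06 + j1.14e+05| = 3.979e+06
|G(j2000)| = 22500 / 3.979e+06 = 0.0056545
20 log₁₀(0.0056545) = -44.95 dB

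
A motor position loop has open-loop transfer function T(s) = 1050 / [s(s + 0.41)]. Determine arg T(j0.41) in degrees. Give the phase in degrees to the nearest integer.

-135°

∠(j0.41 + 0.41) = arctan(0.41/0.41) = 45.00°
∠(j0.41) = 90.00°
∠T(j0.41) = − (45.00° + 90.00°) = -135.00°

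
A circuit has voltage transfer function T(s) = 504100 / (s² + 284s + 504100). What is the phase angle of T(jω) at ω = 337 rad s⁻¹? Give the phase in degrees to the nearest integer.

-14 deg

∠[(j337)² + 284(j337) + 504100] = ∠[3.9053e+05 + j95708] = 13.77°
∠T(j337) = −13.77° = -13.77°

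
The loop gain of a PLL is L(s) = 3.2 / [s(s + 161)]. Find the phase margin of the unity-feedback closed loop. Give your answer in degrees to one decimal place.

Gain crossover: |L(jω)| = 1 at ω ≈ 0.0199 rad/sec.
∠L(j0.0199) = −90° − arctan(0.0199/161) ≈ -90.01°
PM = 180° + (-90.01°) = 89.99°

90.0°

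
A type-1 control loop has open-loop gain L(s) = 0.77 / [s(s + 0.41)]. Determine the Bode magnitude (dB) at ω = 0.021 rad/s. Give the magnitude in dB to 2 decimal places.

|j0.021 + 0.41| = √(0.021² + 0.41²) = 0.4105
|j0.021| = 0.021
|L(j0.021)| = 0.77 / (0.4105 × 0.021) = 89.314
20 log₁₀(89.314) = 39.018 dB

39.02 dB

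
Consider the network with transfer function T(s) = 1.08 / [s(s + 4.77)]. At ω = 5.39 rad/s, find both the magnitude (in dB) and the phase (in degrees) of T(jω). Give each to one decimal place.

|T| = -31.1 dB, ∠T = -138.5°

|j5.39 + 4.77| = √(5.39² + 4.77²) = 7.198
|j5.39| = 5.39
|T(j5.39)| = 1.08 / (7.198 × 5.39) = 0.027839
20 log₁₀(0.027839) = -31.11 dB
∠(j5.39 + 4.77) = arctan(5.39/4.77) = 48.49°
∠(j5.39) = 90.00°
∠T(j5.39) = − (48.49° + 90.00°) = -138.49°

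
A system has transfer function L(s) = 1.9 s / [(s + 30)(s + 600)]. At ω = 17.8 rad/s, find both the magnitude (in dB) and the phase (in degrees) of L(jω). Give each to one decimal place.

|L| = -55.8 dB, ∠L = 57.6°

|j17.8| = 17.8
|j17.8 + 30| = √(17.8² + 30²) = 34.88
|j17.8 + 600| = √(17.8² + 600²) = 600.3
|L(j17.8)| = 1.9 × 17.8 / (34.88 × 600.3) = 0.0016152
20 log₁₀(0.0016152) = -55.84 dB
∠(j17.8) = 90.00°
∠(j17.8 + 30) = arctan(17.8/30) = 30.68°
∠(j17.8 + 600) = arctan(17.8/600) = 1.70°
∠L(j17.8) = 90.00° − (30.68° + 1.70°) = 57.62°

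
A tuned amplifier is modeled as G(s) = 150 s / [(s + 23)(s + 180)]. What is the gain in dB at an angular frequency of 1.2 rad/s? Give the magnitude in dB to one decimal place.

-27.2 dB

|j1.2| = 1.2
|j1.2 + 23| = √(1.2² + 23²) = 23.03
|j1.2 + 180| = √(1.2² + 180²) = 180
|G(j1.2)| = 150 × 1.2 / (23.03 × 180) = 0.043418
20 log₁₀(0.043418) = -27.25 dB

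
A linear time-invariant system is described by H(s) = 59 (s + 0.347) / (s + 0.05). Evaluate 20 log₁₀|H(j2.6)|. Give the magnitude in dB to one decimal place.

|j2.6 + 0.347| = √(2.6² + 0.347²) = 2.623
|j2.6 + 0.05| = √(2.6² + 0.05²) = 2.6
|H(j2.6)| = 59 × 2.623 / 2.6 = 59.512
20 log₁₀(59.512) = 35.49 dB

35.5 dB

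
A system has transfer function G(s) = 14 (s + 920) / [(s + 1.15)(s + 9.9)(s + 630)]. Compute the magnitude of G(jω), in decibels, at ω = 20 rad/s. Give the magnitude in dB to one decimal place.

-26.8 dB

|j20 + 920| = √(20² + 920²) = 920.2
|j20 + 1.15| = √(20² + 1.15²) = 20.03
|j20 + 9.9| = √(20² + 9.9²) = 22.32
|j20 + 630| = √(20² + 630²) = 630.3
|G(j20)| = 14 × 920.2 / (20.03 × 22.32 × 630.3) = 0.045719
20 log₁₀(0.045719) = -26.80 dB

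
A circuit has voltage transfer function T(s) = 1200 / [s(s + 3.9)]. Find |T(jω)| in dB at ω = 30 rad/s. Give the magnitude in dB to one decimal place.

|j30 + 3.9| = √(30² + 3.9²) = 30.25
|j30| = 30
|T(j30)| = 1200 / (30.25 × 30) = 1.3222
20 log₁₀(1.3222) = 2.43 dB

2.4 dB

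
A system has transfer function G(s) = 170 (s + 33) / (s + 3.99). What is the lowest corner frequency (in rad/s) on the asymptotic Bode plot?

Break frequencies occur at each pole and zero magnitude: 3.99 rad/s, 33 rad/s.
The lowest is 3.99 rad/s.

3.99 rad/s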